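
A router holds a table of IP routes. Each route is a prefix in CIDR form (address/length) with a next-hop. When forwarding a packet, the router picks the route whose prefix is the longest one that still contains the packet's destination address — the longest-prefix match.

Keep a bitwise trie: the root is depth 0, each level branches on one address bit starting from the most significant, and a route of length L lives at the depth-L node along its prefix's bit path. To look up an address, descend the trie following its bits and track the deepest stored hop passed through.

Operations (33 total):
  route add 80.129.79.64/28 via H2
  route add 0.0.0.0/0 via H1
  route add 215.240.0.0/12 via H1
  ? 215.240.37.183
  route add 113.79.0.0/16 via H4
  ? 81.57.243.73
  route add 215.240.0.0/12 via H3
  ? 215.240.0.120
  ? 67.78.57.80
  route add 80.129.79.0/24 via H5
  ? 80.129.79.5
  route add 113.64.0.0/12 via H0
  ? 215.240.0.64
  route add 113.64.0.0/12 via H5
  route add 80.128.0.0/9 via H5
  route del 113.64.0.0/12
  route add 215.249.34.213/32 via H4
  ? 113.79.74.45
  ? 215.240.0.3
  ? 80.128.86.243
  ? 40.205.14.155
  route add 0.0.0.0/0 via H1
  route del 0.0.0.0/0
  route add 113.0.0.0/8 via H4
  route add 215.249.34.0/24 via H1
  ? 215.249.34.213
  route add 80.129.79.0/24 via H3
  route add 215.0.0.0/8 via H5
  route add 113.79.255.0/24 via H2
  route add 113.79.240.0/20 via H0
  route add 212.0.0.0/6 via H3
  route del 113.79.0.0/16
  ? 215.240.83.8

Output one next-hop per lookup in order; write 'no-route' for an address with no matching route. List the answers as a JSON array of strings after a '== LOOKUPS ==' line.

Trace:
  + 80.129.79.64/28 (H2) depth=28
  + 0.0.0.0/0 (H1) depth=0
  + 215.240.0.0/12 (H1) depth=12
  Q 215.240.37.183: descend 110101111111 ; hops seen [H1,H1] ; pick H1
  + 113.79.0.0/16 (H4) depth=16
  Q 81.57.243.73: descend 0101000 ; hops seen [H1] ; pick H1
  + 215.240.0.0/12 (H3) depth=12
  Q 215.240.0.120: descend 110101111111 ; hops seen [H1,H3] ; pick H3
  Q 67.78.57.80: descend 010 ; hops seen [H1] ; pick H1
  + 80.129.79.0/24 (H5) depth=24
  Q 80.129.79.5: descend 0101000010000001010011110 ; hops seen [H1,H5] ; pick H5
  + 113.64.0.0/12 (H0) depth=12
  Q 215.240.0.64: descend 110101111111 ; hops seen [H1,H3] ; pick H3
  + 113.64.0.0/12 (H5) depth=12
  + 80.128.0.0/9 (H5) depth=9
  - 113.64.0.0/12 clear@12
  + 215.249.34.213/32 (H4) depth=32
  Q 113.79.74.45: descend 0111000101001111 ; hops seen [H1,H4] ; pick H4
  Q 215.240.0.3: descend 110101111111 ; hops seen [H1,H3] ; pick H3
  Q 80.128.86.243: descend 010100001000000 ; hops seen [H1,H5] ; pick H5
  Q 40.205.14.155: descend 0 ; hops seen [H1] ; pick H1
  + 0.0.0.0/0 (H1) depth=0
  - 0.0.0.0/0 clear@0
  + 113.0.0.0/8 (H4) depth=8
  + 215.249.34.0/24 (H1) depth=24
  Q 215.249.34.213: descend 11010111111110010010001011010101 ; hops seen [H3,H1,H4] ; pick H4
  + 80.129.79.0/24 (H3) depth=24
  + 215.0.0.0/8 (H5) depth=8
  + 113.79.255.0/24 (H2) depth=24
  + 113.79.240.0/20 (H0) depth=20
  + 212.0.0.0/6 (H3) depth=6
  - 113.79.0.0/16 clear@16
  Q 215.240.83.8: descend 110101111111 ; hops seen [H3,H5,H3] ; pick H3

== LOOKUPS ==
["H1","H1","H3","H1","H5","H3","H4","H3","H5","H1","H4","H3"]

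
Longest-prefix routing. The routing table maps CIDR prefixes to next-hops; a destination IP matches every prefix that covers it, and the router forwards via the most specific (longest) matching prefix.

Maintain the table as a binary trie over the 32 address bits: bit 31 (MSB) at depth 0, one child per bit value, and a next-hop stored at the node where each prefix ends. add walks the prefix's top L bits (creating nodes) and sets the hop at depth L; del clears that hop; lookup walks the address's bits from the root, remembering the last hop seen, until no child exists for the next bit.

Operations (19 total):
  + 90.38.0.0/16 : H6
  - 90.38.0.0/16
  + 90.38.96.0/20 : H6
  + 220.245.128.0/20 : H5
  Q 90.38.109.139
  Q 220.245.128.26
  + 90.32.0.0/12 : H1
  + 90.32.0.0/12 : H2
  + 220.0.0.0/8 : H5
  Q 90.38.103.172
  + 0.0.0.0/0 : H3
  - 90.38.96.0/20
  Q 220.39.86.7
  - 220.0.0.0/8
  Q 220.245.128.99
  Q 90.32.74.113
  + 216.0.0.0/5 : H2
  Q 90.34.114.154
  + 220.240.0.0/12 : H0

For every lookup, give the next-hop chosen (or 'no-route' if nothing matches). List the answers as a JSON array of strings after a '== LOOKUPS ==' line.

Trace:
  add 90.38.0.0/16 -> H6 at depth 16
  - 90.38.0.0/16 clear@16
  add 90.38.96.0/20 -> H6 at depth 20
  add 220.245.128.0/20 -> H5 at depth 20
  lookup 90.38.109.139: bits 01011010001001100110 walk d0:-→d1:-→d2:-→d3:-→d4:-→d5:-→d6:-→d7:-→d8:-→d9:-→d10:-→d11:-→d12:-→d13:-→d14:-→d15:-→d16:-→d17:-→d18:-→d19:-→d20:H6 -> H6
  lookup 220.245.128.26: bits 11011100111101011000 walk d0:-→d1:-→d2:-→d3:-→d4:-→d5:-→d6:-→d7:-→d8:-→d9:-→d10:-→d11:-→d12:-→d13:-→d14:-→d15:-→d16:-→d17:-→d18:-→d19:-→d20:H5 -> H5
  add 90.32.0.0/12 -> H1 at depth 12
  add 90.32.0.0/12 -> H2 at depth 12
  add 220.0.0.0/8 -> H5 at depth 8
  lookup 90.38.103.172: bits 01011010001001100110 walk d0:-→d1:-→d2:-→d3:-→d4:-→d5:-→d6:-→d7:-→d8:-→d9:-→d10:-→d11:-→d12:H2→d13:-→d14:-→d15:-→d16:-→d17:-→d18:-→d19:-→d20:H6 -> H6
  add 0.0.0.0/0 -> H3 at depth 0
  - 90.38.96.0/20 clear@20
  lookup 220.39.86.7: bits 11011100 walk d0:H3→d1:-→d2:-→d3:-→d4:-→d5:-→d6:-→d7:-→d8:H5 -> H5
  - 220.0.0.0/8 clear@8
  lookup 220.245.128.99: bits 11011100111101011000 walk d0:H3→d1:-→d2:-→d3:-→d4:-→d5:-→d6:-→d7:-→d8:-→d9:-→d10:-→d11:-→d12:-→d13:-→d14:-→d15:-→d16:-→d17:-→d18:-→d19:-→d20:H5 -> H5
  lookup 90.32.74.113: bits 0101101000100 walk d0:H3→d1:-→d2:-→d3:-→d4:-→d5:-→d6:-→d7:-→d8:-→d9:-→d10:-→d11:-→d12:H2→d13:- -> H2
  add 216.0.0.0/5 -> H2 at depth 5
  lookup 90.34.114.154: bits 0101101000100 walk d0:H3→d1:-→d2:-→d3:-→d4:-→d5:-→d6:-→d7:-→d8:-→d9:-→d10:-→d11:-→d12:H2→d13:- -> H2
  add 220.240.0.0/12 -> H0 at depth 12

== LOOKUPS ==
["H6","H5","H6","H5","H5","H2","H2"]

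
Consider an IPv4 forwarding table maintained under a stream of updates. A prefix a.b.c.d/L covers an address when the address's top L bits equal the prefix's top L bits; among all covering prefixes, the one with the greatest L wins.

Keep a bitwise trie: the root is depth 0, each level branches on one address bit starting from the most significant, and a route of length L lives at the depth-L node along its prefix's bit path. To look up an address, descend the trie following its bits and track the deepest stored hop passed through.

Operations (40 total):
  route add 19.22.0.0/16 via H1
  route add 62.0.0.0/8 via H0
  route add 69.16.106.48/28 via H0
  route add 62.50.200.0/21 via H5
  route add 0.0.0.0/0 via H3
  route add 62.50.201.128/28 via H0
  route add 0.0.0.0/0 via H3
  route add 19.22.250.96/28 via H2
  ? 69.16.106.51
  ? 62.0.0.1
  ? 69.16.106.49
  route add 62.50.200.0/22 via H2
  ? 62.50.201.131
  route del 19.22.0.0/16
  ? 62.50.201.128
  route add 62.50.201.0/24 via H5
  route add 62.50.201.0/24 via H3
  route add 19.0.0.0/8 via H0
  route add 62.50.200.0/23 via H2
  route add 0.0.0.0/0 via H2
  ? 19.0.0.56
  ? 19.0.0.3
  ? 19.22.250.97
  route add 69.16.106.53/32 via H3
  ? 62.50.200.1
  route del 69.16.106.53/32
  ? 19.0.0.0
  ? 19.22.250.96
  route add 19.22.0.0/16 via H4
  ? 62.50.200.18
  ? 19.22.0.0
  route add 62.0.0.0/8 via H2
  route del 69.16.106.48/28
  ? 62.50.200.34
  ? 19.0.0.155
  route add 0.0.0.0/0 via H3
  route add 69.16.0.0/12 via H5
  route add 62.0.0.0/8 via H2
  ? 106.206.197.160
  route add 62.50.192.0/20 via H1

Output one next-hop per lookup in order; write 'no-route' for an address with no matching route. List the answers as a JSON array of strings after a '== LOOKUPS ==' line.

Trace:
  add 19.22.0.0/16 -> H1 at depth 16
  add 62.0.0.0/8 -> H0 at depth 8
  add 69.16.106.48/28 -> H0 at depth 28
  add 62.50.200.0/21 -> H5 at depth 21
  add 0.0.0.0/0 -> H3 at depth 0
  add 62.50.201.128/28 -> H0 at depth 28
  add 0.0.0.0/0 -> H3 at depth 0
  add 19.22.250.96/28 -> H2 at depth 28
  lookup 69.16.106.51: bits 0100010100010000011010100011 walk d0:H3→d1:-→d2:-→d3:-→d4:-→d5:-→d6:-→d7:-→d8:-→d9:-→d10:-→d11:-→d12:-→d13:-→d14:-→d15:-→d16:-→d17:-→d18:-→d19:-→d20:-→d21:-→d22:-→d23:-→d24:-→d25:-→d26:-→d27:-→d28:H0 -> H0
  lookup 62.0.0.1: bits 0011111000 walk d0:H3→d1:-→d2:-→d3:-→d4:-→d5:-→d6:-→d7:-→d8:H0→d9:-→d10:- -> H0
  lookup 69.16.106.49: bits 0100010100010000011010100011 walk d0:H3→d1:-→d2:-→d3:-→d4:-→d5:-→d6:-→d7:-→d8:-→d9:-→d10:-→d11:-→d12:-→d13:-→d14:-→d15:-→d16:-→d17:-→d18:-→d19:-→d20:-→d21:-→d22:-→d23:-→d24:-→d25:-→d26:-→d27:-→d28:H0 -> H0
  add 62.50.200.0/22 -> H2 at depth 22
  lookup 62.50.201.131: bits 0011111000110010110010011000 walk d0:H3→d1:-→d2:-→d3:-→d4:-→d5:-→d6:-→d7:-→d8:H0→d9:-→d10:-→d11:-→d12:-→d13:-→d14:-→d15:-→d16:-→d17:-→d18:-→d19:-→d20:-→d21:H5→d22:H2→d23:-→d24:-→d25:-→d26:-→d27:-→d28:H0 -> H0
  del 19.22.0.0/16 (clear depth 16)
  lookup 62.50.201.128: bits 0011111000110010110010011000 walk d0:H3→d1:-→d2:-→d3:-→d4:-→d5:-→d6:-→d7:-→d8:H0→d9:-→d10:-→d11:-→d12:-→d13:-→d14:-→d15:-→d16:-→d17:-→d18:-→d19:-→d20:-→d21:H5→d22:H2→d23:-→d24:-→d25:-→d26:-→d27:-→d28:H0 -> H0
  add 62.50.201.0/24 -> H5 at depth 24
  add 62.50.201.0/24 -> H3 at depth 24
  add 19.0.0.0/8 -> H0 at depth 8
  add 62.50.200.0/23 -> H2 at depth 23
  add 0.0.0.0/0 -> H2 at depth 0
  lookup 19.0.0.56: bits 00010011000 walk d0:H2→d1:-→d2:-→d3:-→d4:-→d5:-→d6:-→d7:-→d8:H0→d9:-→d10:-→d11:- -> H0
  lookup 19.0.0.3: bits 00010011000 walk d0:H2→d1:-→d2:-→d3:-→d4:-→d5:-→d6:-→d7:-→d8:H0→d9:-→d10:-→d11:- -> H0
  lookup 19.22.250.97: bits 0001001100010110111110100110 walk d0:H2→d1:-→d2:-→d3:-→d4:-→d5:-→d6:-→d7:-→d8:H0→d9:-→d10:-→d11:-→d12:-→d13:-→d14:-→d15:-→d16:-→d17:-→d18:-→d19:-→d20:-→d21:-→d22:-→d23:-→d24:-→d25:-→d26:-→d27:-→d28:H2 -> H2
  add 69.16.106.53/32 -> H3 at depth 32
  lookup 62.50.200.1: bits 00111110001100101100100 walk d0:H2→d1:-→d2:-→d3:-→d4:-→d5:-→d6:-→d7:-→d8:H0→d9:-→d10:-→d11:-→d12:-→d13:-→d14:-→d15:-→d16:-→d17:-→d18:-→d19:-→d20:-→d21:H5→d22:H2→d23:H2 -> H2
  del 69.16.106.53/32 (clear depth 32)
  lookup 19.0.0.0: bits 00010011000 walk d0:H2→d1:-→d2:-→d3:-→d4:-→d5:-→d6:-→d7:-→d8:H0→d9:-→d10:-→d11:- -> H0
  lookup 19.22.250.96: bits 0001001100010110111110100110 walk d0:H2→d1:-→d2:-→d3:-→d4:-→d5:-→d6:-→d7:-→d8:H0→d9:-→d10:-→d11:-→d12:-→d13:-→d14:-→d15:-→d16:-→d17:-→d18:-→d19:-→d20:-→d21:-→d22:-→d23:-→d24:-→d25:-→d26:-→d27:-→d28:H2 -> H2
  add 19.22.0.0/16 -> H4 at depth 16
  lookup 62.50.200.18: bits 00111110001100101100100 walk d0:H2→d1:-→d2:-→d3:-→d4:-→d5:-→d6:-→d7:-→d8:H0→d9:-→d10:-→d11:-→d12:-→d13:-→d14:-→d15:-→d16:-→d17:-→d18:-→d19:-→d20:-→d21:H5→d22:H2→d23:H2 -> H2
  lookup 19.22.0.0: bits 0001001100010110 walk d0:H2→d1:-→d2:-→d3:-→d4:-→d5:-→d6:-→d7:-→d8:H0→d9:-→d10:-→d11:-→d12:-→d13:-→d14:-→d15:-→d16:H4 -> H4
  add 62.0.0.0/8 -> H2 at depth 8
  del 69.16.106.48/28 (clear depth 28)
  lookup 62.50.200.34: bits 00111110001100101100100 walk d0:H2→d1:-→d2:-→d3:-→d4:-→d5:-→d6:-→d7:-→d8:H2→d9:-→d10:-→d11:-→d12:-→d13:-→d14:-→d15:-→d16:-→d17:-→d18:-→d19:-→d20:-→d21:H5→d22:H2→d23:H2 -> H2
  lookup 19.0.0.155: bits 00010011000 walk d0:H2→d1:-→d2:-→d3:-→d4:-→d5:-→d6:-→d7:-→d8:H0→d9:-→d10:-→d11:- -> H0
  add 0.0.0.0/0 -> H3 at depth 0
  add 69.16.0.0/12 -> H5 at depth 12
  add 62.0.0.0/8 -> H2 at depth 8
  lookup 106.206.197.160: bits 01 walk d0:H3→d1:-→d2:- -> H3
  add 62.50.192.0/20 -> H1 at depth 20

== LOOKUPS ==
["H0","H0","H0","H0","H0","H0","H0","H2","H2","H0","H2","H2","H4","H2","H0","H3"]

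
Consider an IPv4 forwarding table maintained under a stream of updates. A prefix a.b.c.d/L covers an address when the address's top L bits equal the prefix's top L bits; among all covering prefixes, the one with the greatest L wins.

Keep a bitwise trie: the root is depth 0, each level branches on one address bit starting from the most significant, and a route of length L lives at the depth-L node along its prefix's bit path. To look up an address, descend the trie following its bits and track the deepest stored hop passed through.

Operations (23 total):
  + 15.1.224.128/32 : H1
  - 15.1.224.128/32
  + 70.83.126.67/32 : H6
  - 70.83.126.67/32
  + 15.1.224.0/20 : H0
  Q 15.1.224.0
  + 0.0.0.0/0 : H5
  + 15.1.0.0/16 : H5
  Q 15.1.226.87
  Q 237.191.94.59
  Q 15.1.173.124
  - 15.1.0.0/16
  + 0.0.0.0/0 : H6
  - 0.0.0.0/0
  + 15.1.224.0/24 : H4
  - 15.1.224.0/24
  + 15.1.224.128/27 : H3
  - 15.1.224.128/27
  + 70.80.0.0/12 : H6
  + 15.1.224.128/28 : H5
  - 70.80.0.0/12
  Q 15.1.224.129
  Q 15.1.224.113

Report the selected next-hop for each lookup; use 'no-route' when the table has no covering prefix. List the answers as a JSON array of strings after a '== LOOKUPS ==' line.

Trace:
  add 15.1.224.128/32 -> H1 at depth 32
  - 15.1.224.128/32 clear@32
  add 70.83.126.67/32 -> H6 at depth 32
  - 70.83.126.67/32 clear@32
  add 15.1.224.0/20 -> H0 at depth 20
  lookup 15.1.224.0: bits 000011110000000111100000 walk d0:-→d1:-→d2:-→d3:-→d4:-→d5:-→d6:-→d7:-→d8:-→d9:-→d10:-→d11:-→d12:-→d13:-→d14:-→d15:-→d16:-→d17:-→d18:-→d19:-→d20:H0→d21:-→d22:-→d23:-→d24:- -> H0
  add 0.0.0.0/0 -> H5 at depth 0
  add 15.1.0.0/16 -> H5 at depth 16
  lookup 15.1.226.87: bits 0000111100000001111000 walk d0:H5→d1:-→d2:-→d3:-→d4:-→d5:-→d6:-→d7:-→d8:-→d9:-→d10:-→d11:-→d12:-→d13:-→d14:-→d15:-→d16:H5→d17:-→d18:-→d19:-→d20:H0→d21:-→d22:- -> H0
  lookup 237.191.94.59: bits ε walk d0:H5 -> H5
  lookup 15.1.173.124: bits 00001111000000011 walk d0:H5→d1:-→d2:-→d3:-→d4:-→d5:-→d6:-→d7:-→d8:-→d9:-→d10:-→d11:-→d12:-→d13:-→d14:-→d15:-→d16:H5→d17:- -> H5
  - 15.1.0.0/16 clear@16
  add 0.0.0.0/0 -> H6 at depth 0
  - 0.0.0.0/0 clear@0
  add 15.1.224.0/24 -> H4 at depth 24
  - 15.1.224.0/24 clear@24
  add 15.1.224.128/27 -> H3 at depth 27
  - 15.1.224.128/27 clear@27
  add 70.80.0.0/12 -> H6 at depth 12
  add 15.1.224.128/28 -> H5 at depth 28
  - 70.80.0.0/12 clear@12
  lookup 15.1.224.129: bits 0000111100000001111000001000000 walk d0:-→d1:-→d2:-→d3:-→d4:-→d5:-→d6:-→d7:-→d8:-→d9:-→d10:-→d11:-→d12:-→d13:-→d14:-→d15:-→d16:-→d17:-→d18:-→d19:-→d20:H0→d21:-→d22:-→d23:-→d24:-→d25:-→d26:-→d27:-→d28:H5→d29:-→d30:-→d31:- -> H5
  lookup 15.1.224.113: bits 000011110000000111100000 walk d0:-→d1:-→d2:-→d3:-→d4:-→d5:-→d6:-→d7:-→d8:-→d9:-→d10:-→d11:-→d12:-→d13:-→d14:-→d15:-→d16:-→d17:-→d18:-→d19:-→d20:H0→d21:-→d22:-→d23:-→d24:- -> H0

== LOOKUPS ==
["H0","H0","H5","H5","H5","H0"]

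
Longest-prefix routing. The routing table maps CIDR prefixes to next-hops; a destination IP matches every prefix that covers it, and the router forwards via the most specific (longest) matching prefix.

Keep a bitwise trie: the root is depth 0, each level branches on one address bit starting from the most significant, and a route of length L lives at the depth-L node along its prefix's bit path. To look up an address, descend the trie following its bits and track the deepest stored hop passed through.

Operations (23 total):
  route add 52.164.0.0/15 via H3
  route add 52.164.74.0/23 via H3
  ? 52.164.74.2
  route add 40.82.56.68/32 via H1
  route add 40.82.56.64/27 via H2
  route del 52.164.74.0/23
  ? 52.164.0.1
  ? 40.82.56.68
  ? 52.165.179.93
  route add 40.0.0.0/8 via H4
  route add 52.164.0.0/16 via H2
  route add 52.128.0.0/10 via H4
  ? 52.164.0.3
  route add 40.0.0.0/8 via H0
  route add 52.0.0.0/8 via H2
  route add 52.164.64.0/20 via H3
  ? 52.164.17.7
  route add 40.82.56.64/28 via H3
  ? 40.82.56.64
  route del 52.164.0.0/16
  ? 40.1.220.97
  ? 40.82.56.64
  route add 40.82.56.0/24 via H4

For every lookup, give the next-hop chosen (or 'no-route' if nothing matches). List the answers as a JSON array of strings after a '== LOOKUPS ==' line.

Apply in order:
  add 52.164.0.0/15 -> H3 at depth 15
  add 52.164.74.0/23 -> H3 at depth 23
  lookup 52.164.74.2: bits 00110100101001000100101 walk d0:-→d1:-→d2:-→d3:-→d4:-→d5:-→d6:-→d7:-→d8:-→d9:-→d10:-→d11:-→d12:-→d13:-→d14:-→d15:H3→d16:-→d17:-→d18:-→d19:-→d20:-→d21:-→d22:-→d23:H3 -> H3
  add 40.82.56.68/32 -> H1 at depth 32
  add 40.82.56.64/27 -> H2 at depth 27
  del 52.164.74.0/23 (clear depth 23)
  lookup 52.164.0.1: bits 00110100101001000 walk d0:-→d1:-→d2:-→d3:-→d4:-→d5:-→d6:-→d7:-→d8:-→d9:-→d10:-→d11:-→d12:-→d13:-→d14:-→d15:H3→d16:-→d17:- -> H3
  lookup 40.82.56.68: bits 00101000010100100011100001000100 walk d0:-→d1:-→d2:-→d3:-→d4:-→d5:-→d6:-→d7:-→d8:-→d9:-→d10:-→d11:-→d12:-→d13:-→d14:-→d15:-→d16:-→d17:-→d18:-→d19:-→d20:-→d21:-→d22:-→d23:-→d24:-→d25:-→d26:-→d27:H2→d28:-→d29:-→d30:-→d31:-→d32:H1 -> H1
  lookup 52.165.179.93: bits 001101001010010 walk d0:-→d1:-→d2:-→d3:-→d4:-→d5:-→d6:-→d7:-→d8:-→d9:-→d10:-→d11:-→d12:-→d13:-→d14:-→d15:H3 -> H3
  add 40.0.0.0/8 -> H4 at depth 8
  add 52.164.0.0/16 -> H2 at depth 16
  add 52.128.0.0/10 -> H4 at depth 10
  lookup 52.164.0.3: bits 00110100101001000 walk d0:-→d1:-→d2:-→d3:-→d4:-→d5:-→d6:-→d7:-→d8:-→d9:-→d10:H4→d11:-→d12:-→d13:-→d14:-→d15:H3→d16:H2→d17:- -> H2
  add 40.0.0.0/8 -> H0 at depth 8
  add 52.0.0.0/8 -> H2 at depth 8
  add 52.164.64.0/20 -> H3 at depth 20
  lookup 52.164.17.7: bits 00110100101001000 walk d0:-→d1:-→d2:-→d3:-→d4:-→d5:-→d6:-→d7:-→d8:H2→d9:-→d10:H4→d11:-→d12:-→d13:-→d14:-→d15:H3→d16:H2→d17:- -> H2
  add 40.82.56.64/28 -> H3 at depth 28
  lookup 40.82.56.64: bits 00101000010100100011100001000 walk d0:-→d1:-→d2:-→d3:-→d4:-→d5:-→d6:-→d7:-→d8:H0→d9:-→d10:-→d11:-→d12:-→d13:-→d14:-→d15:-→d16:-→d17:-→d18:-→d19:-→d20:-→d21:-→d22:-→d23:-→d24:-→d25:-→d26:-→d27:H2→d28:H3→d29:- -> H3
  del 52.164.0.0/16 (clear depth 16)
  lookup 40.1.220.97: bits 001010000 walk d0:-→d1:-→d2:-→d3:-→d4:-→d5:-→d6:-→d7:-→d8:H0→d9:- -> H0
  lookup 40.82.56.64: bits 00101000010100100011100001000 walk d0:-→d1:-→d2:-→d3:-→d4:-→d5:-→d6:-→d7:-→d8:H0→d9:-→d10:-→d11:-→d12:-→d13:-→d14:-→d15:-→d16:-→d17:-→d18:-→d19:-→d20:-→d21:-→d22:-→d23:-→d24:-→d25:-→d26:-→d27:H2→d28:H3→d29:- -> H3
  add 40.82.56.0/24 -> H4 at depth 24

== LOOKUPS ==
["H3","H3","H1","H3","H2","H2","H3","H0","H3"]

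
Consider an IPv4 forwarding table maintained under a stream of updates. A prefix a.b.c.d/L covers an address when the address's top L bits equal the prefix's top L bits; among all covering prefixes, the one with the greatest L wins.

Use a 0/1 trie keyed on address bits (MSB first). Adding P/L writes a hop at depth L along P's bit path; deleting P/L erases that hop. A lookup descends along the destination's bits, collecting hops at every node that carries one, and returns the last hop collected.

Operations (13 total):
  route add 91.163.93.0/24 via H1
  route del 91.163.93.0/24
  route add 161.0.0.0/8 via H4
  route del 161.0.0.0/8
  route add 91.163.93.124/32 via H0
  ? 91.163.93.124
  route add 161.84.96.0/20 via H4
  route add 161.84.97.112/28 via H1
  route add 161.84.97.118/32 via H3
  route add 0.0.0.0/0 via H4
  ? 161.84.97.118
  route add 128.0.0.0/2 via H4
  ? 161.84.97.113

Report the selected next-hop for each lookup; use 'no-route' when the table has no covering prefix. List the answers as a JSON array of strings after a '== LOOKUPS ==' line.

Trace:
  + 91.163.93.0/24 (H1) depth=24
  - 91.163.93.0/24 clear@24
  + 161.0.0.0/8 (H4) depth=8
  - 161.0.0.0/8 clear@8
  + 91.163.93.124/32 (H0) depth=32
  ? 91.163.93.124  path d0:-→d1:-→d2:-→d3:-→d4:-→d5:-→d6:-→d7:-→d8:-→d9:-→d10:-→d11:-→d12:-→d13:-→d14:-→d15:-→d16:-→d17:-→d18:-→d19:-→d20:-→d21:-→d22:-→d23:-→d24:-→d25:-→d26:-→d27:-→d28:-→d29:-→d30:-→d31:-→d32:H0  best=H0
  + 161.84.96.0/20 (H4) depth=20
  + 161.84.97.112/28 (H1) depth=28
  + 161.84.97.118/32 (H3) depth=32
  + 0.0.0.0/0 (H4) depth=0
  ? 161.84.97.118  path d0:H4→d1:-→d2:-→d3:-→d4:-→d5:-→d6:-→d7:-→d8:-→d9:-→d10:-→d11:-→d12:-→d13:-→d14:-→d15:-→d16:-→d17:-→d18:-→d19:-→d20:H4→d21:-→d22:-→d23:-→d24:-→d25:-→d26:-→d27:-→d28:H1→d29:-→d30:-→d31:-→d32:H3  best=H3
  + 128.0.0.0/2 (H4) depth=2
  ? 161.84.97.113  path d0:H4→d1:-→d2:H4→d3:-→d4:-→d5:-→d6:-→d7:-→d8:-→d9:-→d10:-→d11:-→d12:-→d13:-→d14:-→d15:-→d16:-→d17:-→d18:-→d19:-→d20:H4→d21:-→d22:-→d23:-→d24:-→d25:-→d26:-→d27:-→d28:H1→d29:-  best=H1

== LOOKUPS ==
["H0","H3","H1"]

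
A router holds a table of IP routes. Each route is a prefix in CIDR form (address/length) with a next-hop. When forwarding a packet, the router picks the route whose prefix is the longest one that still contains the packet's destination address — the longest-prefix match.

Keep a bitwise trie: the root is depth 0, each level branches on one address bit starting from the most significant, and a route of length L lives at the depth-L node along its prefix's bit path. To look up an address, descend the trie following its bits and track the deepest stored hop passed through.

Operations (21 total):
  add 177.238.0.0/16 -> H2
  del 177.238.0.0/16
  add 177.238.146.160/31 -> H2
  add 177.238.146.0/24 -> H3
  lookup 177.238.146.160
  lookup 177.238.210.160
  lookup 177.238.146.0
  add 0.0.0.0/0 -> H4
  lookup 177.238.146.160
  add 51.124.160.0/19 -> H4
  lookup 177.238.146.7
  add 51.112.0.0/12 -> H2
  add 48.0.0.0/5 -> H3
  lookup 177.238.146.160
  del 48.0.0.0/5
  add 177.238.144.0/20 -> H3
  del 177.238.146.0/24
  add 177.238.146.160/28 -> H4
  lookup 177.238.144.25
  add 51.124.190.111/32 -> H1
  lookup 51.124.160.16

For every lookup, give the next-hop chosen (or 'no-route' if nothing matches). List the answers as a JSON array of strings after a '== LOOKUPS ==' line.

Trace:
  add 177.238.0.0/16 -> H2 at depth 16
  - 177.238.0.0/16 clear@16
  add 177.238.146.160/31 -> H2 at depth 31
  add 177.238.146.0/24 -> H3 at depth 24
  lookup 177.238.146.160: bits 1011000111101110100100101010000 walk d0:-→d1:-→d2:-→d3:-→d4:-→d5:-→d6:-→d7:-→d8:-→d9:-→d10:-→d11:-→d12:-→d13:-→d14:-→d15:-→d16:-→d17:-→d18:-→d19:-→d20:-→d21:-→d22:-→d23:-→d24:H3→d25:-→d26:-→d27:-→d28:-→d29:-→d30:-→d31:H2 -> H2
  lookup 177.238.210.160: bits 10110001111011101 walk d0:-→d1:-→d2:-→d3:-→d4:-→d5:-→d6:-→d7:-→d8:-→d9:-→d10:-→d11:-→d12:-→d13:-→d14:-→d15:-→d16:-→d17:- -> no-route
  lookup 177.238.146.0: bits 101100011110111010010010 walk d0:-→d1:-→d2:-→d3:-→d4:-→d5:-→d6:-→d7:-→d8:-→d9:-→d10:-→d11:-→d12:-→d13:-→d14:-→d15:-→d16:-→d17:-→d18:-→d19:-→d20:-→d21:-→d22:-→d23:-→d24:H3 -> H3
  add 0.0.0.0/0 -> H4 at depth 0
  lookup 177.238.146.160: bits 1011000111101110100100101010000 walk d0:H4→d1:-→d2:-→d3:-→d4:-→d5:-→d6:-→d7:-→d8:-→d9:-→d10:-→d11:-→d12:-→d13:-→d14:-→d15:-→d16:-→d17:-→d18:-→d19:-→d20:-→d21:-→d22:-→d23:-→d24:H3→d25:-→d26:-→d27:-→d28:-→d29:-→d30:-→d31:H2 -> H2
  add 51.124.160.0/19 -> H4 at depth 19
  lookup 177.238.146.7: bits 101100011110111010010010 walk d0:H4→d1:-→d2:-→d3:-→d4:-→d5:-→d6:-→d7:-→d8:-→d9:-→d10:-→d11:-→d12:-→d13:-→d14:-→d15:-→d16:-→d17:-→d18:-→d19:-→d20:-→d21:-→d22:-→d23:-→d24:H3 -> H3
  add 51.112.0.0/12 -> H2 at depth 12
  add 48.0.0.0/5 -> H3 at depth 5
  lookup 177.238.146.160: bits 1011000111101110100100101010000 walk d0:H4→d1:-→d2:-→d3:-→d4:-→d5:-→d6:-→d7:-→d8:-→d9:-→d10:-→d11:-→d12:-→d13:-→d14:-→d15:-→d16:-→d17:-→d18:-→d19:-→d20:-→d21:-→d22:-→d23:-→d24:H3→d25:-→d26:-→d27:-→d28:-→d29:-→d30:-→d31:H2 -> H2
  - 48.0.0.0/5 clear@5
  add 177.238.144.0/20 -> H3 at depth 20
  - 177.238.146.0/24 clear@24
  add 177.238.146.160/28 -> H4 at depth 28
  lookup 177.238.144.25: bits 1011000111101110100100 walk d0:H4→d1:-→d2:-→d3:-→d4:-→d5:-→d6:-→d7:-→d8:-→d9:-→d10:-→d11:-→d12:-→d13:-→d14:-→d15:-→d16:-→d17:-→d18:-→d19:-→d20:H3→d21:-→d22:- -> H3
  add 51.124.190.111/32 -> H1 at depth 32
  lookup 51.124.160.16: bits 0011001101111100101 walk d0:H4→d1:-→d2:-→d3:-→d4:-→d5:-→d6:-→d7:-→d8:-→d9:-→d10:-→d11:-→d12:H2→d13:-→d14:-→d15:-→d16:-→d17:-→d18:-→d19:H4 -> H4

== LOOKUPS ==
["H2","no-route","H3","H2","H3","H2","H3","H4"]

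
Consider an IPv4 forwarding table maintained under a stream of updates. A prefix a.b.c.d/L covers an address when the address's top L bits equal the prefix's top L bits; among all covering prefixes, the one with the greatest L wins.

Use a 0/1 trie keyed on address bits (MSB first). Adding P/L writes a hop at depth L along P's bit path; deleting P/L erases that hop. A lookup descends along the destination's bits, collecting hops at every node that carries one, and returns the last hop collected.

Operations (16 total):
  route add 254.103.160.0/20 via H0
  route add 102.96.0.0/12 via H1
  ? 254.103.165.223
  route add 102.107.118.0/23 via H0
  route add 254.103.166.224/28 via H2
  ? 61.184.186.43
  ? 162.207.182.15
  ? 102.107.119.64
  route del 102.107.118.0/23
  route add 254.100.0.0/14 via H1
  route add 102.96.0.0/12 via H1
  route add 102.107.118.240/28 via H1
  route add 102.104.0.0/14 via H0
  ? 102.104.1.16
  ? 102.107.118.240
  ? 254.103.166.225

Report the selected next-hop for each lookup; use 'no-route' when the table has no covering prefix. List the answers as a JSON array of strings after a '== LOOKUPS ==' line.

Trace:
  + 254.103.160.0/20 (H0) depth=20
  + 102.96.0.0/12 (H1) depth=12
  ? 254.103.165.223  path d0:-→d1:-→d2:-→d3:-→d4:-→d5:-→d6:-→d7:-→d8:-→d9:-→d10:-→d11:-→d12:-→d13:-→d14:-→d15:-→d16:-→d17:-→d18:-→d19:-→d20:H0  best=H0
  + 102.107.118.0/23 (H0) depth=23
  + 254.103.166.224/28 (H2) depth=28
  ? 61.184.186.43  path d0:-→d1:-  best=no-route
  ? 162.207.182.15  path d0:-→d1:-  best=no-route
  ? 102.107.119.64  path d0:-→d1:-→d2:-→d3:-→d4:-→d5:-→d6:-→d7:-→d8:-→d9:-→d10:-→d11:-→d12:H1→d13:-→d14:-→d15:-→d16:-→d17:-→d18:-→d19:-→d20:-→d21:-→d22:-→d23:H0  best=H0
  - 102.107.118.0/23 clear@23
  + 254.100.0.0/14 (H1) depth=14
  + 102.96.0.0/12 (H1) depth=12
  + 102.107.118.240/28 (H1) depth=28
  + 102.104.0.0/14 (H0) depth=14
  ? 102.104.1.16  path d0:-→d1:-→d2:-→d3:-→d4:-→d5:-→d6:-→d7:-→d8:-→d9:-→d10:-→d11:-→d12:H1→d13:-→d14:H0  best=H0
  ? 102.107.118.240  path d0:-→d1:-→d2:-→d3:-→d4:-→d5:-→d6:-→d7:-→d8:-→d9:-→d10:-→d11:-→d12:H1→d13:-→d14:H0→d15:-→d16:-→d17:-→d18:-→d19:-→d20:-→d21:-→d22:-→d23:-→d24:-→d25:-→d26:-→d27:-→d28:H1  best=H1
  ? 254.103.166.225  path d0:-→d1:-→d2:-→d3:-→d4:-→d5:-→d6:-→d7:-→d8:-→d9:-→d10:-→d11:-→d12:-→d13:-→d14:H1→d15:-→d16:-→d17:-→d18:-→d19:-→d20:H0→d21:-→d22:-→d23:-→d24:-→d25:-→d26:-→d27:-→d28:H2  best=H2

== LOOKUPS ==
["H0","no-route","no-route","H0","H0","H1","H2"]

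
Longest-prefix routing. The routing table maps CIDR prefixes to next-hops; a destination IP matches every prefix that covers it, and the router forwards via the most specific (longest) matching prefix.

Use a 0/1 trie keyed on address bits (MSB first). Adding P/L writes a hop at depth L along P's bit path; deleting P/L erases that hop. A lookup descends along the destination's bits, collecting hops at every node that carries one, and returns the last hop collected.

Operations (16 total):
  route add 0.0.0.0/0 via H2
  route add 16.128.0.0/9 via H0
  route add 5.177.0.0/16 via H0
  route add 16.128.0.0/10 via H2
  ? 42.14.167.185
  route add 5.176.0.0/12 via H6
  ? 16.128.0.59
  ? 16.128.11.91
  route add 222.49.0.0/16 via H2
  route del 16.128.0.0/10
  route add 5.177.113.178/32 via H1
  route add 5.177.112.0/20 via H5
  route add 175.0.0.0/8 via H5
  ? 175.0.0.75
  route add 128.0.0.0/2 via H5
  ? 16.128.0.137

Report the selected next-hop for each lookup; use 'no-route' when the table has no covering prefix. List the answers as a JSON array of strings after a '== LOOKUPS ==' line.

Apply in order:
  + 0.0.0.0/0 (H2) depth=0
  + 16.128.0.0/9 (H0) depth=9
  + 5.177.0.0/16 (H0) depth=16
  + 16.128.0.0/10 (H2) depth=10
  ? 42.14.167.185  path d0:H2→d1:-→d2:-  best=H2
  + 5.176.0.0/12 (H6) depth=12
  ? 16.128.0.59  path d0:H2→d1:-→d2:-→d3:-→d4:-→d5:-→d6:-→d7:-→d8:-→d9:H0→d10:H2  best=H2
  ? 16.128.11.91  path d0:H2→d1:-→d2:-→d3:-→d4:-→d5:-→d6:-→d7:-→d8:-→d9:H0→d10:H2  best=H2
  + 222.49.0.0/16 (H2) depth=16
  - 16.128.0.0/10 clear@10
  + 5.177.113.178/32 (H1) depth=32
  + 5.177.112.0/20 (H5) depth=20
  + 175.0.0.0/8 (H5) depth=8
  ? 175.0.0.75  path d0:H2→d1:-→d2:-→d3:-→d4:-→d5:-→d6:-→d7:-→d8:H5  best=H5
  + 128.0.0.0/2 (H5) depth=2
  ? 16.128.0.137  path d0:H2→d1:-→d2:-→d3:-→d4:-→d5:-→d6:-→d7:-→d8:-→d9:H0→d10:-  best=H0

== LOOKUPS ==
["H2","H2","H2","H5","H0"]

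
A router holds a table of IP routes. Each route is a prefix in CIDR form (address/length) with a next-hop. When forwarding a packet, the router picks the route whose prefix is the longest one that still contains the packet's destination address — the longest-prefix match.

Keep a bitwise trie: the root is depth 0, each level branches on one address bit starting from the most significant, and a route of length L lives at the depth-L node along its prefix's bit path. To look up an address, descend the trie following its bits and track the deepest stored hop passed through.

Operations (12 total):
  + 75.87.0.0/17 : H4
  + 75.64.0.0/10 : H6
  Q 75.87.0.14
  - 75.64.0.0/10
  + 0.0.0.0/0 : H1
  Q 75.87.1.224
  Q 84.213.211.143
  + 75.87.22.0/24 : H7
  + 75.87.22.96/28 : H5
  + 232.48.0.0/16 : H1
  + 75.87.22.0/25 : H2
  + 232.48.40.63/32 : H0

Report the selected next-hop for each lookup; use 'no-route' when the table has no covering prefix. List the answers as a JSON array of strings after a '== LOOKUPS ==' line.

Process each operation:
  add 75.87.0.0/17 -> H4 at depth 17
  add 75.64.0.0/10 -> H6 at depth 10
  Q 75.87.0.14: descend 01001011010101110 ; hops seen [H6,H4] ; pick H4
  - 75.64.0.0/10 clear@10
  add 0.0.0.0/0 -> H1 at depth 0
  Q 75.87.1.224: descend 01001011010101110 ; hops seen [H1,H4] ; pick H4
  Q 84.213.211.143: descend 010 ; hops seen [H1] ; pick H1
  add 75.87.22.0/24 -> H7 at depth 24
  add 75.87.22.96/28 -> H5 at depth 28
  add 232.48.0.0/16 -> H1 at depth 16
  add 75.87.22.0/25 -> H2 at depth 25
  add 232.48.40.63/32 -> H0 at depth 32

== LOOKUPS ==
["H4","H4","H1"]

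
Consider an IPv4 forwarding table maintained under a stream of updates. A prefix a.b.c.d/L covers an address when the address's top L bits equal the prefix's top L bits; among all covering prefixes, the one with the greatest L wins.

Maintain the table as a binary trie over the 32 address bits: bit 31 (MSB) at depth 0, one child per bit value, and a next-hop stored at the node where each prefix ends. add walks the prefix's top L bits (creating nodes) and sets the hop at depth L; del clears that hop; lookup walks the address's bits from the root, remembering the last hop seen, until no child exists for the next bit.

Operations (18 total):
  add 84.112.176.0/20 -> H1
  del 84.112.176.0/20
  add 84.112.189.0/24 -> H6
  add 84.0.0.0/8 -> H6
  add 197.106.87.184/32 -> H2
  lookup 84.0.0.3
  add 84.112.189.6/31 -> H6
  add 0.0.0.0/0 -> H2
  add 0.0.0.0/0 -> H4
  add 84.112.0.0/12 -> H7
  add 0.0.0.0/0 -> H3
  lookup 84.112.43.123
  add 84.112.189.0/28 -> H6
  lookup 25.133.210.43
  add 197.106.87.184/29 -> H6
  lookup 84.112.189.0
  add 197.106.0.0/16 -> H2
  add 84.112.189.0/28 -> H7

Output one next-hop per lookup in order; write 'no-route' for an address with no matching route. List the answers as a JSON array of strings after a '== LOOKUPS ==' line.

Trace:
  + 84.112.176.0/20 (H1) depth=20
  - 84.112.176.0/20 clear@20
  + 84.112.189.0/24 (H6) depth=24
  + 84.0.0.0/8 (H6) depth=8
  + 197.106.87.184/32 (H2) depth=32
  lookup 84.0.0.3: bits 010101000 walk d0:-→d1:-→d2:-→d3:-→d4:-→d5:-→d6:-→d7:-→d8:H6→d9:- -> H6
  + 84.112.189.6/31 (H6) depth=31
  + 0.0.0.0/0 (H2) depth=0
  + 0.0.0.0/0 (H4) depth=0
  + 84.112.0.0/12 (H7) depth=12
  + 0.0.0.0/0 (H3) depth=0
  lookup 84.112.43.123: bits 0101010001110000 walk d0:H3→d1:-→d2:-→d3:-→d4:-→d5:-→d6:-→d7:-→d8:H6→d9:-→d10:-→d11:-→d12:H7→d13:-→d14:-→d15:-→d16:- -> H7
  + 84.112.189.0/28 (H6) depth=28
  lookup 25.133.210.43: bits 0 walk d0:H3→d1:- -> H3
  + 197.106.87.184/29 (H6) depth=29
  lookup 84.112.189.0: bits 01010100011100001011110100000 walk d0:H3→d1:-→d2:-→d3:-→d4:-→d5:-→d6:-→d7:-→d8:H6→d9:-→d10:-→d11:-→d12:H7→d13:-→d14:-→d15:-→d16:-→d17:-→d18:-→d19:-→d20:-→d21:-→d22:-→d23:-→d24:H6→d25:-→d26:-→d27:-→d28:H6→d29:- -> H6
  + 197.106.0.0/16 (H2) depth=16
  + 84.112.189.0/28 (H7) depth=28

== LOOKUPS ==
["H6","H7","H3","H6"]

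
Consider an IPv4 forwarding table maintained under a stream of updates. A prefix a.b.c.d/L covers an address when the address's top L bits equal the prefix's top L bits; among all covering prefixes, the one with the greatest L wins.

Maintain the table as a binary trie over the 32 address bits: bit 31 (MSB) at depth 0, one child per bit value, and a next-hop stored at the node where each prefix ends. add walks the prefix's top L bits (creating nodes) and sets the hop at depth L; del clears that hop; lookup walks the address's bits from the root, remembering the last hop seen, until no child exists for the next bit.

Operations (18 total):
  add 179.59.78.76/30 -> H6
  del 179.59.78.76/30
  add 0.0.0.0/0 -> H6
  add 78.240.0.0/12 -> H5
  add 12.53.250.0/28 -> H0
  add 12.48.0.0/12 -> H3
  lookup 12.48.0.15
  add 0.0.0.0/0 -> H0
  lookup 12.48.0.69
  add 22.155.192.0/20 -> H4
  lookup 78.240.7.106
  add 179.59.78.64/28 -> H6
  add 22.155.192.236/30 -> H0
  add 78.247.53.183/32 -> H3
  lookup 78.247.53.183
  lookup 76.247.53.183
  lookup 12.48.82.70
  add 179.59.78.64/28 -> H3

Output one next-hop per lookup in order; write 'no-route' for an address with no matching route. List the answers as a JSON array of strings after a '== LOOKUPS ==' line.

Process each operation:
  + 179.59.78.76/30 (H6) depth=30
  del 179.59.78.76/30 (clear depth 30)
  + 0.0.0.0/0 (H6) depth=0
  + 78.240.0.0/12 (H5) depth=12
  + 12.53.250.0/28 (H0) depth=28
  + 12.48.0.0/12 (H3) depth=12
  Q 12.48.0.15: descend 0000110000110 ; hops seen [H6,H3] ; pick H3
  + 0.0.0.0/0 (H0) depth=0
  Q 12.48.0.69: descend 0000110000110 ; hops seen [H0,H3] ; pick H3
  + 22.155.192.0/20 (H4) depth=20
  Q 78.240.7.106: descend 010011101111 ; hops seen [H0,H5] ; pick H5
  + 179.59.78.64/28 (H6) depth=28
  + 22.155.192.236/30 (H0) depth=30
  + 78.247.53.183/32 (H3) depth=32
  Q 78.247.53.183: descend 01001110111101110011010110110111 ; hops seen [H0,H5,H3] ; pick H3
  Q 76.247.53.183: descend 010011 ; hops seen [H0] ; pick H0
  Q 12.48.82.70: descend 0000110000110 ; hops seen [H0,H3] ; pick H3
  + 179.59.78.64/28 (H3) depth=28

== LOOKUPS ==
["H3","H3","H5","H3","H0","H3"]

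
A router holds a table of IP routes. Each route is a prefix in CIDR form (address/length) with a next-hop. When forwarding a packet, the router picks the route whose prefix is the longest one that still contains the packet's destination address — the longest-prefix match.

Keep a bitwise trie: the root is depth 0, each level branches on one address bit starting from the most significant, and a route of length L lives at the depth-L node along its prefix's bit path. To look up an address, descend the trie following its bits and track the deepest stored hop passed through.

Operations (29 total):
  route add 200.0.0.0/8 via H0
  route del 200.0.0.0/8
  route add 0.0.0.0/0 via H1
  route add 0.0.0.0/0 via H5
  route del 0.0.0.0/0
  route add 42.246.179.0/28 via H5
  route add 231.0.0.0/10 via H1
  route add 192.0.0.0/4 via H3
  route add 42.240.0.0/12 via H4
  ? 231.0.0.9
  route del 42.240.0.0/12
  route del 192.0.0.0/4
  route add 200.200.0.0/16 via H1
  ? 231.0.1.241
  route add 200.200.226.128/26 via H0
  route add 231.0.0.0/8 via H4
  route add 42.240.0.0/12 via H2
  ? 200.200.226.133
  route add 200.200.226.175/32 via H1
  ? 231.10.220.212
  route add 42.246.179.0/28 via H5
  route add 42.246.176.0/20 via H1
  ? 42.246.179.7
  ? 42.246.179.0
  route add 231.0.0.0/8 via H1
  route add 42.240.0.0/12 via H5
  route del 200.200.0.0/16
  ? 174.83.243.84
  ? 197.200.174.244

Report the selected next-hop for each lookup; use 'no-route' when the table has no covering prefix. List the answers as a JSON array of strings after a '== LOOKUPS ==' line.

Apply in order:
  add 200.0.0.0/8 -> H0 at depth 8
  - 200.0.0.0/8 clear@8
  add 0.0.0.0/0 -> H1 at depth 0
  add 0.0.0.0/0 -> H5 at depth 0
  - 0.0.0.0/0 clear@0
  add 42.246.179.0/28 -> H5 at depth 28
  add 231.0.0.0/10 -> H1 at depth 10
  add 192.0.0.0/4 -> H3 at depth 4
  add 42.240.0.0/12 -> H4 at depth 12
  Q 231.0.0.9: descend 1110011100 ; hops seen [H1] ; pick H1
  - 42.240.0.0/12 clear@12
  - 192.0.0.0/4 clear@4
  add 200.200.0.0/16 -> H1 at depth 16
  Q 231.0.1.241: descend 1110011100 ; hops seen [H1] ; pick H1
  add 200.200.226.128/26 -> H0 at depth 26
  add 231.0.0.0/8 -> H4 at depth 8
  add 42.240.0.0/12 -> H2 at depth 12
  Q 200.200.226.133: descend 11001000110010001110001010 ; hops seen [H1,H0] ; pick H0
  add 200.200.226.175/32 -> H1 at depth 32
  Q 231.10.220.212: descend 1110011100 ; hops seen [H4,H1] ; pick H1
  add 42.246.179.0/28 -> H5 at depth 28
  add 42.246.176.0/20 -> H1 at depth 20
  Q 42.246.179.7: descend 0010101011110110101100110000 ; hops seen [H2,H1,H5] ; pick H5
  Q 42.246.179.0: descend 0010101011110110101100110000 ; hops seen [H2,H1,H5] ; pick H5
  add 231.0.0.0/8 -> H1 at depth 8
  add 42.240.0.0/12 -> H5 at depth 12
  - 200.200.0.0/16 clear@16
  Q 174.83.243.84: descend 1 ; hops seen [∅] ; pick no-route
  Q 197.200.174.244: descend 1100 ; hops seen [∅] ; pick no-route

== LOOKUPS ==
["H1","H1","H0","H1","H5","H5","no-route","no-route"]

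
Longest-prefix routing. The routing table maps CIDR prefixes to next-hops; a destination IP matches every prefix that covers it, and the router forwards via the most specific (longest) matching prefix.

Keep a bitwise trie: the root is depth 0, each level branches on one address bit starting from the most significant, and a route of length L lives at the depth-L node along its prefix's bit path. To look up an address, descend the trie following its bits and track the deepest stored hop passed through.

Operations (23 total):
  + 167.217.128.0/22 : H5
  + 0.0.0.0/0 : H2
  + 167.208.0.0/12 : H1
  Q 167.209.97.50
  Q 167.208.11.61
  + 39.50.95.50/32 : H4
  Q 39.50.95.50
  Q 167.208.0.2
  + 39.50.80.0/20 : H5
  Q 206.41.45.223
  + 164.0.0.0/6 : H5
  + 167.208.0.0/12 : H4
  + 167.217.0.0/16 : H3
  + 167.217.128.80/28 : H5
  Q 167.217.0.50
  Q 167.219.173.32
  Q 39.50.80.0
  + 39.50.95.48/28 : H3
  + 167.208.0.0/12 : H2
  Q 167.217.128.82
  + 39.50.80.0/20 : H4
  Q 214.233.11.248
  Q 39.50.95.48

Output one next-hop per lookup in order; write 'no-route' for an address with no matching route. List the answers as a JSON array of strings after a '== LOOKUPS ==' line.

Process each operation:
  add 167.217.128.0/22 -> H5 at depth 22
  add 0.0.0.0/0 -> H2 at depth 0
  add 167.208.0.0/12 -> H1 at depth 12
  lookup 167.209.97.50: bits 101001111101 walk d0:H2→d1:-→d2:-→d3:-→d4:-→d5:-→d6:-→d7:-→d8:-→d9:-→d10:-→d11:-→d12:H1 -> H1
  lookup 167.208.11.61: bits 101001111101 walk d0:H2→d1:-→d2:-→d3:-→d4:-→d5:-→d6:-→d7:-→d8:-→d9:-→d10:-→d11:-→d12:H1 -> H1
  add 39.50.95.50/32 -> H4 at depth 32
  lookup 39.50.95.50: bits 00100111001100100101111100110010 walk d0:H2→d1:-→d2:-→d3:-→d4:-→d5:-→d6:-→d7:-→d8:-→d9:-→d10:-→d11:-→d12:-→d13:-→d14:-→d15:-→d16:-→d17:-→d18:-→d19:-→d20:-→d21:-→d22:-→d23:-→d24:-→d25:-→d26:-→d27:-→d28:-→d29:-→d30:-→d31:-→d32:H4 -> H4
  lookup 167.208.0.2: bits 101001111101 walk d0:H2→d1:-→d2:-→d3:-→d4:-→d5:-→d6:-→d7:-→d8:-→d9:-→d10:-→d11:-→d12:H1 -> H1
  add 39.50.80.0/20 -> H5 at depth 20
  lookup 206.41.45.223: bits 1 walk d0:H2→d1:- -> H2
  add 164.0.0.0/6 -> H5 at depth 6
  add 167.208.0.0/12 -> H4 at depth 12
  add 167.217.0.0/16 -> H3 at depth 16
  add 167.217.128.80/28 -> H5 at depth 28
  lookup 167.217.0.50: bits 1010011111011001 walk d0:H2→d1:-→d2:-→d3:-→d4:-→d5:-→d6:H5→d7:-→d8:-→d9:-→d10:-→d11:-→d12:H4→d13:-→d14:-→d15:-→d16:H3 -> H3
  lookup 167.219.173.32: bits 10100111110110 walk d0:H2→d1:-→d2:-→d3:-→d4:-→d5:-→d6:H5→d7:-→d8:-→d9:-→d10:-→d11:-→d12:H4→d13:-→d14:- -> H4
  lookup 39.50.80.0: bits 00100111001100100101 walk d0:H2→d1:-→d2:-→d3:-→d4:-→d5:-→d6:-→d7:-→d8:-→d9:-→d10:-→d11:-→d12:-→d13:-→d14:-→d15:-→d16:-→d17:-→d18:-→d19:-→d20:H5 -> H5
  add 39.50.95.48/28 -> H3 at depth 28
  add 167.208.0.0/12 -> H2 at depth 12
  lookup 167.217.128.82: bits 1010011111011001100000000101 walk d0:H2→d1:-→d2:-→d3:-→d4:-→d5:-→d6:H5→d7:-→d8:-→d9:-→d10:-→d11:-→d12:H2→d13:-→d14:-→d15:-→d16:H3→d17:-→d18:-→d19:-→d20:-→d21:-→d22:H5→d23:-→d24:-→d25:-→d26:-→d27:-→d28:H5 -> H5
  add 39.50.80.0/20 -> H4 at depth 20
  lookup 214.233.11.248: bits 1 walk d0:H2→d1:- -> H2
  lookup 39.50.95.48: bits 001001110011001001011111001100 walk d0:H2→d1:-→d2:-→d3:-→d4:-→d5:-→d6:-→d7:-→d8:-→d9:-→d10:-→d11:-→d12:-→d13:-→d14:-→d15:-→d16:-→d17:-→d18:-→d19:-→d20:H4→d21:-→d22:-→d23:-→d24:-→d25:-→d26:-→d27:-→d28:H3→d29:-→d30:- -> H3

== LOOKUPS ==
["H1","H1","H4","H1","H2","H3","H4","H5","H5","H2","H3"]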